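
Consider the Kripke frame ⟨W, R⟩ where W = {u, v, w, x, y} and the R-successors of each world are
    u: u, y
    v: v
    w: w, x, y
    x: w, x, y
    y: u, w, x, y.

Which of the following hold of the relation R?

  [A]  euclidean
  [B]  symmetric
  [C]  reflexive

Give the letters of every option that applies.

B, C

(A) not euclidean: y R u and y R w but not u R w.
(B) symmetric: every R-edge is matched by its reverse.
(C) reflexive: each world relates to itself.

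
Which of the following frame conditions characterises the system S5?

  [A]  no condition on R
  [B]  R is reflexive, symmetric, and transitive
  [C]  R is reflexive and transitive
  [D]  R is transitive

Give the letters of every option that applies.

(A) this class determines K, not S5.
(B) S5 is sound and complete for exactly this class.
(C) this class determines S4, not S5.
(D) this class determines K4, not S5.

B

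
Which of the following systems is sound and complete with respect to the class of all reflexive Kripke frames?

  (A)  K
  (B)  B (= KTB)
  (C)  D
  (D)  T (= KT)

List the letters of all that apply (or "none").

(A) K is determined by the class of arbitrary frames.
(B) B (= KTB) is determined by the class of reflexive and symmetric frames.
(C) D is determined by the class of serial frames.
(D) T (= KT) is determined by exactly this class.

D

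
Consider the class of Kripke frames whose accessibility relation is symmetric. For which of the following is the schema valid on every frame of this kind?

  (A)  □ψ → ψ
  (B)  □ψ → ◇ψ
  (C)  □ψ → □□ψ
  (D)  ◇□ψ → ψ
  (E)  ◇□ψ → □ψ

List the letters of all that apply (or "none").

(A) □ψ → ψ is axiom T; it is valid on a frame exactly when R is reflexive. Such an R need not be reflexive, so not valid.
(B) □ψ → ◇ψ is axiom D; it is valid on a frame exactly when R is serial. Such an R need not be serial, so not valid.
(C) □ψ → □□ψ is axiom 4, which corresponds to transitivity. Such an R need not be transitive — not valid.
(D) ◇□ψ → ψ is the dual of axiom B; it is valid on a frame exactly when R is symmetric. Every such R is symmetric, so valid.
(E) ◇□ψ → □ψ is the dual of axiom 5; it is valid on a frame exactly when R is euclidean. Such an R need not be euclidean, so not valid.

D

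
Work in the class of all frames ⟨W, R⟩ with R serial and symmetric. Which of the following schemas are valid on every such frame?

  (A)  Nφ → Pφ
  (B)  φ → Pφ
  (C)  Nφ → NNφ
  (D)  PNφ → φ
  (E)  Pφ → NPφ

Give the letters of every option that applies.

A, D

(A) Nφ → Pφ is axiom D; it is valid on a frame exactly when R is serial. Every such R is serial, so valid.
(B) φ → Pφ (the dual of axiom T) characterises the reflexive frames. Such an R need not be reflexive — not valid.
(C) Nφ → NNφ is axiom 4, which corresponds to transitivity. Such an R need not be transitive — not valid.
(D) PNφ → φ is the dual of axiom B; it is valid on a frame exactly when R is symmetric. Every such R is symmetric, so valid.
(E) Pφ → NPφ is axiom 5, which corresponds to the euclidean property. Such an R need not be euclidean — not valid.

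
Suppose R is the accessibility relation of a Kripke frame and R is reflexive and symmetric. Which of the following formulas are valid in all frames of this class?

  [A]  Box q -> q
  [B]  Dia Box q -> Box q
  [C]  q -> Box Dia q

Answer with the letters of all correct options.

A, C

Reflexive relations are serial.
(A) Box q -> q is axiom T; it is valid on a frame exactly when R is reflexive. Every such R is reflexive, so valid.
(B) Dia Box q -> Box q is the dual of axiom 5, which corresponds to the euclidean property. Such an R need not be euclidean — not valid.
(C) q -> Box Dia q (axiom B) characterises the symmetric frames. Every such R is symmetric — valid.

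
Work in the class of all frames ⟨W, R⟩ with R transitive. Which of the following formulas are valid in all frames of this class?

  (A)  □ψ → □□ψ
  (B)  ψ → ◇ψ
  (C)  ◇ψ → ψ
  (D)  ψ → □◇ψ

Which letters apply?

A

(A) □ψ → □□ψ is axiom 4, which corresponds to transitivity. Every such R is transitive — valid.
(B) ψ → ◇ψ is the dual of axiom T, which corresponds to reflexivity. Such an R need not be reflexive — not valid.
(C) ◇ψ → ψ is valid only on frames where every R-edge is a self-loop. Such an R need not be a subset of the identity — not valid.
(D) ψ → □◇ψ is axiom B, which corresponds to symmetry. Such an R need not be symmetric — not valid.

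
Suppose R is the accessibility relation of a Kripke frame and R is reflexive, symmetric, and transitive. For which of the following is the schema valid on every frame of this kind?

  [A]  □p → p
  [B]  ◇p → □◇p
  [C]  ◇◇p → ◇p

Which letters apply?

A, B, C

A relation that is reflexive, symmetric, and transitive is also euclidean and serial.
(A) □p → p (axiom T) characterises the reflexive frames. Every such R is reflexive — valid.
(B) ◇p → □◇p is axiom 5; it is valid on a frame exactly when R is euclidean. Every such R is euclidean, so valid.
(C) ◇◇p → ◇p is the dual of axiom 4, which corresponds to transitivity. Every such R is transitive — valid.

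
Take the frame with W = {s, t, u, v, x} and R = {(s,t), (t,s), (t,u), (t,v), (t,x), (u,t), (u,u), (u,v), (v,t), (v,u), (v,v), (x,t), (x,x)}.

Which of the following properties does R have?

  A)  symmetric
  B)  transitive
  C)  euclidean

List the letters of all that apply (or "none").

A

(A) symmetric: every R-edge is matched by its reverse.
(B) not transitive: s R t and t R s but not s R s.
(C) not euclidean: t R s and t R u but not s R u.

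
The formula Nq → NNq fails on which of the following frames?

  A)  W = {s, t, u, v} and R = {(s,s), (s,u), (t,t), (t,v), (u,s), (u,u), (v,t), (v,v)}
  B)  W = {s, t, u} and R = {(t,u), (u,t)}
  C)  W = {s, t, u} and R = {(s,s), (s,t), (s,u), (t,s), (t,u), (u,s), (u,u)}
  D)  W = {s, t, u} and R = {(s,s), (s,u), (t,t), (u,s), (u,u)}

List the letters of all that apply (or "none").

B, C

The schema Nq → NNq is axiom 4; it is valid on a frame iff R is transitive.
(A) R is transitive (R is closed under composition), so the schema is valid here.
(B) R is not transitive (t R u and u R t but not t R t), so the schema fails here.
(C) R is not transitive (t R s and s R t but not t R t), so the schema fails here.
(D) R is transitive (R is closed under composition), so the schema is valid here.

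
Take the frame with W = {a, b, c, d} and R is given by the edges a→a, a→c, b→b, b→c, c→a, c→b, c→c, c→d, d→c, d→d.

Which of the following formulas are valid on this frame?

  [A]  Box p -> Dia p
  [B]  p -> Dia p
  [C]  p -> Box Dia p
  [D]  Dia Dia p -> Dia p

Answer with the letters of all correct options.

R is reflexive: each world relates to itself.
R is symmetric: every R-edge is matched by its reverse.
R is not transitive: a R c and c R b but not a R b.
R is serial: every world has an R-successor.
(A) axiom D: valid iff R is serial. R is serial — valid.
(B) the dual of axiom T: valid iff R is reflexive. R is reflexive — valid.
(C) p -> Box Dia p is axiom B, which corresponds to symmetry. R is symmetric — valid.
(D) Dia Dia p -> Dia p is the dual of axiom 4, which corresponds to transitivity. R is not transitive — not valid.

A, B, C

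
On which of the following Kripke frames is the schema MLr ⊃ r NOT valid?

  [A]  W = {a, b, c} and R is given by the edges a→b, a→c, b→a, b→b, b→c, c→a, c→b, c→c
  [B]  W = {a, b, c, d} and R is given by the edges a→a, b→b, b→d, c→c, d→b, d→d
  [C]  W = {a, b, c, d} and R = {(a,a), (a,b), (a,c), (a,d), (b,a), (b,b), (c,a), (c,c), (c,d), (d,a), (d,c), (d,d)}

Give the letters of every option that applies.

none

The schema MLr ⊃ r is the dual of axiom B; it is valid on a frame iff R is symmetric.
(A) R is symmetric (every R-edge is matched by its reverse), so the schema is valid here.
(B) R is symmetric (every R-edge is matched by its reverse), so the schema is valid here.
(C) R is symmetric (every R-edge is matched by its reverse), so the schema is valid here.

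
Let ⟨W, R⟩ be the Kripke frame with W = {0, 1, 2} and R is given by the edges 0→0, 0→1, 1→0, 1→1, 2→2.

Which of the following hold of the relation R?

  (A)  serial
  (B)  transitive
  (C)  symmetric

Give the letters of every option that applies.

(A) serial: every world has an R-successor.
(B) transitive: R is closed under composition.
(C) symmetric: every R-edge is matched by its reverse.

A, B, C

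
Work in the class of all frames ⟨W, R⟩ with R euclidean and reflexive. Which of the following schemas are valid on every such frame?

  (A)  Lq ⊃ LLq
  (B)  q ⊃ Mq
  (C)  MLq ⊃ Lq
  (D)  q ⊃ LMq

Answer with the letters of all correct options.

A reflexive euclidean relation is also symmetric (from wRw and wRv the euclidean condition gives vRw) and hence transitive; it is an equivalence relation.
(A) Lq ⊃ LLq (axiom 4) characterises the transitive frames. Every such R is transitive — valid.
(B) the dual of axiom T: valid iff R is reflexive. Every such R is reflexive — valid.
(C) MLq ⊃ Lq is the dual of axiom 5, which corresponds to the euclidean property. Every such R is euclidean — valid.
(D) axiom B: valid iff R is symmetric. Every such R is symmetric — valid.

A, B, C, D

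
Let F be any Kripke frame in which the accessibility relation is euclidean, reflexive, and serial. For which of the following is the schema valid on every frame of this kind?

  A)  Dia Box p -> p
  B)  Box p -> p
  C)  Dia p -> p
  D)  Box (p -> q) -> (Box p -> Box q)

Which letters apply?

A, B, D

A relation that is euclidean, reflexive, and serial is also symmetric and transitive.
(A) Dia Box p -> p is the dual of axiom B; it is valid on a frame exactly when R is symmetric. Every such R is symmetric, so valid.
(B) Box p -> p is axiom T, which corresponds to reflexivity. Every such R is reflexive — valid.
(C) Dia p -> p (the converse of T) corresponds to R being a subset of the identity. Such an R need not be a subset of the identity, so not valid.
(D) Box (p -> q) -> (Box p -> Box q) is the K axiom; it holds on all frames — valid.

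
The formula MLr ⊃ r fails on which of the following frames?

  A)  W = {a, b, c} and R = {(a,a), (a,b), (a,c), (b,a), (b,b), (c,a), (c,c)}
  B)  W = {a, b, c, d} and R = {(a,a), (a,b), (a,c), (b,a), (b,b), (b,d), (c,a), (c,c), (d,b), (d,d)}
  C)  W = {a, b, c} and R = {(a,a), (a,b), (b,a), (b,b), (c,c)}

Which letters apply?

The schema MLr ⊃ r is the dual of axiom B; it is valid on a frame iff R is symmetric.
(A) R is symmetric (every R-edge is matched by its reverse), so the schema is valid here.
(B) R is symmetric (every R-edge is matched by its reverse), so the schema is valid here.
(C) R is symmetric (every R-edge is matched by its reverse), so the schema is valid here.

none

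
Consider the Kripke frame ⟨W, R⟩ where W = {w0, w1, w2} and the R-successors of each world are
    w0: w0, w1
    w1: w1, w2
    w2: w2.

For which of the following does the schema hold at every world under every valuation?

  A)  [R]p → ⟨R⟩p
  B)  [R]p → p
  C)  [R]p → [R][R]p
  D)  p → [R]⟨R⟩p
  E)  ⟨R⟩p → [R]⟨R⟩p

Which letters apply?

R is reflexive: each world relates to itself.
R is not symmetric: w0 R w1 but not w1 R w0.
R is not transitive: w0 R w1 and w1 R w2 but not w0 R w2.
R is not euclidean: w0 R w1 and w0 R w0 but not w1 R w0.
R is serial: every world has an R-successor.
(A) axiom D: valid iff R is serial. R is serial — valid.
(B) axiom T: valid iff R is reflexive. R is reflexive — valid.
(C) [R]p → [R][R]p (axiom 4) characterises the transitive frames. R is not transitive — not valid.
(D) p → [R]⟨R⟩p is axiom B; it is valid on a frame exactly when R is symmetric. R is not symmetric, so not valid.
(E) ⟨R⟩p → [R]⟨R⟩p is axiom 5, which corresponds to the euclidean property. R is not euclidean — not valid.

A, B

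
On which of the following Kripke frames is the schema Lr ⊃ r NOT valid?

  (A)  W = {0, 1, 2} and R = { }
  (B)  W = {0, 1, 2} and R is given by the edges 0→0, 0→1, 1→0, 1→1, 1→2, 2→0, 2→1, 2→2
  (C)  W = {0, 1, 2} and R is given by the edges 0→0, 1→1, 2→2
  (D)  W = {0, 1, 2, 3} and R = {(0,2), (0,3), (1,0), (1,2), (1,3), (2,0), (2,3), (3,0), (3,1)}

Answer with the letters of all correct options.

The schema Lr ⊃ r is axiom T; it is valid on a frame iff R is reflexive.
(A) R is not reflexive (not 0 R 0), so the schema fails here.
(B) R is reflexive (each world relates to itself), so the schema is valid here.
(C) R is reflexive (each world relates to itself), so the schema is valid here.
(D) R is not reflexive (not 0 R 0), so the schema fails here.

A, D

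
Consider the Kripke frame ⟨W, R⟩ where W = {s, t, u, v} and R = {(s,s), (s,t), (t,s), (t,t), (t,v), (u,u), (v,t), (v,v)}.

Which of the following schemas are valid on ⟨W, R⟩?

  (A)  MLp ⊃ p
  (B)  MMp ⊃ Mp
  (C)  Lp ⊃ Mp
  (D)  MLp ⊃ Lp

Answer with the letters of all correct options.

A, C

R is symmetric: every R-edge is matched by its reverse.
R is not transitive: s R t and t R v but not s R v.
R is not euclidean: t R s and t R v but not s R v.
R is serial: every world has an R-successor.
(A) MLp ⊃ p is the dual of axiom B; it is valid on a frame exactly when R is symmetric. R is symmetric, so valid.
(B) the dual of axiom 4: valid iff R is transitive. R is not transitive — not valid.
(C) Lp ⊃ Mp (axiom D) characterises the serial frames. R is serial — valid.
(D) MLp ⊃ Lp (the dual of axiom 5) characterises the euclidean frames. R is not euclidean — not valid.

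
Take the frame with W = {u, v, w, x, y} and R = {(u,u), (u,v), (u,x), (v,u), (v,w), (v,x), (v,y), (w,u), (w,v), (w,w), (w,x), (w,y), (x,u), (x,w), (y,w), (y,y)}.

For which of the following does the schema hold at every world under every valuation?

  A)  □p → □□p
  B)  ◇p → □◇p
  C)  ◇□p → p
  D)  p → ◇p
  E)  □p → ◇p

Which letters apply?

E

R is not reflexive: not v R v.
R is not symmetric: v R x but not x R v.
R is not transitive: u R v and v R w but not u R w.
R is not euclidean: u R x and u R v but not x R v.
R is serial: every world has an R-successor.
(A) □p → □□p is axiom 4; it is valid on a frame exactly when R is transitive. R is not transitive, so not valid.
(B) ◇p → □◇p (axiom 5) characterises the euclidean frames. R is not euclidean — not valid.
(C) the dual of axiom B: valid iff R is symmetric. R is not symmetric — not valid.
(D) p → ◇p is the dual of axiom T; it is valid on a frame exactly when R is reflexive. R is not reflexive, so not valid.
(E) □p → ◇p is axiom D; it is valid on a frame exactly when R is serial. R is serial, so valid.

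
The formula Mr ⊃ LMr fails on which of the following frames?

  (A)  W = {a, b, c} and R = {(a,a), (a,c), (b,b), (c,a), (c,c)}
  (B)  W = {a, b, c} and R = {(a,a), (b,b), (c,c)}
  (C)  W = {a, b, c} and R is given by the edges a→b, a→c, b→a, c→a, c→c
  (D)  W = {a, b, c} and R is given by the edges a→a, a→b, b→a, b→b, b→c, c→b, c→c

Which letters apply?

C, D

The schema Mr ⊃ LMr is axiom 5; it is valid on a frame iff R is euclidean.
(A) R is euclidean (any two R-successors of the same world are R-related), so the schema is valid here.
(B) R is euclidean (any two R-successors of the same world are R-related), so the schema is valid here.
(C) R is not euclidean (a R b and a R c but not b R c), so the schema fails here.
(D) R is not euclidean (b R a and b R c but not a R c), so the schema fails here.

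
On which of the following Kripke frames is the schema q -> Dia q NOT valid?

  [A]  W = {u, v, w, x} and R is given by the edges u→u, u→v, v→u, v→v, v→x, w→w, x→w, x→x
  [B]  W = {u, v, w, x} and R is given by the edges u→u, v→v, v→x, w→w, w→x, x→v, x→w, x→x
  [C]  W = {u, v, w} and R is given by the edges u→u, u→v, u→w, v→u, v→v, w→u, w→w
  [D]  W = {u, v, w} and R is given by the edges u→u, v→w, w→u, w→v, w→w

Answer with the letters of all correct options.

The schema q -> Dia q is the dual of axiom T; it is valid on a frame iff R is reflexive.
(A) R is reflexive (each world relates to itself), so the schema is valid here.
(B) R is reflexive (each world relates to itself), so the schema is valid here.
(C) R is reflexive (each world relates to itself), so the schema is valid here.
(D) R is not reflexive (not v R v), so the schema fails here.

D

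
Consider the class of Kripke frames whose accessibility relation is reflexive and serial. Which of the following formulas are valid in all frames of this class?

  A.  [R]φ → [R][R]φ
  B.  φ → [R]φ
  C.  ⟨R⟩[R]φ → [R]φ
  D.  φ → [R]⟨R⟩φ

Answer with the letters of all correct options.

none

(A) [R]φ → [R][R]φ is axiom 4, which corresponds to transitivity. Such an R need not be transitive — not valid.
(B) φ → [R]φ (equivalent to ◇p→p) corresponds to R being a subset of the identity. Such an R need not be a subset of the identity, so not valid.
(C) ⟨R⟩[R]φ → [R]φ (the dual of axiom 5) characterises the euclidean frames. Such an R need not be euclidean — not valid.
(D) φ → [R]⟨R⟩φ is axiom B, which corresponds to symmetry. Such an R need not be symmetric — not valid.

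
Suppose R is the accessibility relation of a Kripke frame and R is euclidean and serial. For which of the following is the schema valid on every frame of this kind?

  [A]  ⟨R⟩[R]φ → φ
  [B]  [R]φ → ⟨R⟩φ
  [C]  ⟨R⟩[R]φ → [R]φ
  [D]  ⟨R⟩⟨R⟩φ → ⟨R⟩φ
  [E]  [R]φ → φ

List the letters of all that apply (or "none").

B, C

(A) the dual of axiom B: valid iff R is symmetric. Such an R need not be symmetric — not valid.
(B) [R]φ → ⟨R⟩φ is axiom D; it is valid on a frame exactly when R is serial. Every such R is serial, so valid.
(C) the dual of axiom 5: valid iff R is euclidean. Every such R is euclidean — valid.
(D) ⟨R⟩⟨R⟩φ → ⟨R⟩φ is the dual of axiom 4, which corresponds to transitivity. Such an R need not be transitive — not valid.
(E) [R]φ → φ (axiom T) characterises the reflexive frames. Such an R need not be reflexive — not valid.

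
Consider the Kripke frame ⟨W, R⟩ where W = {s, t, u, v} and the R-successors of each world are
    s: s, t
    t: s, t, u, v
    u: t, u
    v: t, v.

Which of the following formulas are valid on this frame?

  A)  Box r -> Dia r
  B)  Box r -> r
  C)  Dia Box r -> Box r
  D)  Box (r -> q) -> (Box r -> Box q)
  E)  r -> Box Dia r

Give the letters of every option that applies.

A, B, D, E

R is reflexive: each world relates to itself.
R is symmetric: every R-edge is matched by its reverse.
R is not euclidean: t R s and t R u but not s R u.
R is serial: every world has an R-successor.
(A) axiom D: valid iff R is serial. R is serial — valid.
(B) axiom T: valid iff R is reflexive. R is reflexive — valid.
(C) Dia Box r -> Box r (the dual of axiom 5) characterises the euclidean frames. R is not euclidean — not valid.
(D) this is just K, valid on every normal frame.
(E) r -> Box Dia r (axiom B) characterises the symmetric frames. R is symmetric — valid.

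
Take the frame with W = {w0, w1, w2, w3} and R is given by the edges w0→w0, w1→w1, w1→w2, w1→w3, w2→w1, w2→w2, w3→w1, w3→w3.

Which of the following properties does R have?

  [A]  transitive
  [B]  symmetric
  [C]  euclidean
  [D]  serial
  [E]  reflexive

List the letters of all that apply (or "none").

(A) not transitive: w2 R w1 and w1 R w3 but not w2 R w3.
(B) symmetric: every R-edge is matched by its reverse.
(C) not euclidean: w1 R w2 and w1 R w3 but not w2 R w3.
(D) serial: every world has an R-successor.
(E) reflexive: each world relates to itself.

B, D, E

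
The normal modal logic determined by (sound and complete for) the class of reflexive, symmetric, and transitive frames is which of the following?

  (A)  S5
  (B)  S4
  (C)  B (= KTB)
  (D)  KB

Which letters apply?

(A) S5 is determined by exactly this class.
(B) S4 is determined by the class of reflexive and transitive frames.
(C) B (= KTB) is determined by the class of reflexive and symmetric frames.
(D) KB is determined by the class of symmetric frames.

A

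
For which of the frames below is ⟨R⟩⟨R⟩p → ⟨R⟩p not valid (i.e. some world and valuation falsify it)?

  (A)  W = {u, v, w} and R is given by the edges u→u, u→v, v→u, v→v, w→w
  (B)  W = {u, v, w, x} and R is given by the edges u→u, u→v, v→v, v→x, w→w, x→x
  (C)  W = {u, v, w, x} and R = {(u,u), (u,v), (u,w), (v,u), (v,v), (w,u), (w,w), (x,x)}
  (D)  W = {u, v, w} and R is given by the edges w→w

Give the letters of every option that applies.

The schema ⟨R⟩⟨R⟩p → ⟨R⟩p is the dual of axiom 4; it is valid on a frame iff R is transitive.
(A) R is transitive (R is closed under composition), so the schema is valid here.
(B) R is not transitive (u R v and v R x but not u R x), so the schema fails here.
(C) R is not transitive (v R u and u R w but not v R w), so the schema fails here.
(D) R is transitive (R is closed under composition), so the schema is valid here.

B, C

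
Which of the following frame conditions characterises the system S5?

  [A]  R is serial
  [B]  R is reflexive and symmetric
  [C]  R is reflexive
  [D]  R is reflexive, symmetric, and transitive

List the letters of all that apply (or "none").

(A) this class determines D, not S5.
(B) this class determines B (= KTB), not S5.
(C) this class determines T (= KT), not S5.
(D) S5 is sound and complete for exactly this class.

D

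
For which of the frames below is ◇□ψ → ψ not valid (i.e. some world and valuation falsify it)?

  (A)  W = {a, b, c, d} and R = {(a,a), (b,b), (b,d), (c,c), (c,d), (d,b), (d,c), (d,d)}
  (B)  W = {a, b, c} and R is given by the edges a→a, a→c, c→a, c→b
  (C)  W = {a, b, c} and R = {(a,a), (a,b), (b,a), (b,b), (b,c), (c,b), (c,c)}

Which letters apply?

B

The schema ◇□ψ → ψ is the dual of axiom B; it is valid on a frame iff R is symmetric.
(A) R is symmetric (every R-edge is matched by its reverse), so the schema is valid here.
(B) R is not symmetric (c R b but not b R c), so the schema fails here.
(C) R is symmetric (every R-edge is matched by its reverse), so the schema is valid here.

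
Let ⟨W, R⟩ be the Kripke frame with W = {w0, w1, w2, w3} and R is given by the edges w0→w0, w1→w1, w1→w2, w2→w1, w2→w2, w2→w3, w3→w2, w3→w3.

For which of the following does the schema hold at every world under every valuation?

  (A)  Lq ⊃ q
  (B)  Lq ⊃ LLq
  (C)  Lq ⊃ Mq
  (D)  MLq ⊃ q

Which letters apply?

R is reflexive: each world relates to itself.
R is symmetric: every R-edge is matched by its reverse.
R is not transitive: w1 R w2 and w2 R w3 but not w1 R w3.
R is serial: every world has an R-successor.
(A) Lq ⊃ q is axiom T; it is valid on a frame exactly when R is reflexive. R is reflexive, so valid.
(B) Lq ⊃ LLq is axiom 4; it is valid on a frame exactly when R is transitive. R is not transitive, so not valid.
(C) axiom D: valid iff R is serial. R is serial — valid.
(D) MLq ⊃ q is the dual of axiom B; it is valid on a frame exactly when R is symmetric. R is symmetric, so valid.

A, C, D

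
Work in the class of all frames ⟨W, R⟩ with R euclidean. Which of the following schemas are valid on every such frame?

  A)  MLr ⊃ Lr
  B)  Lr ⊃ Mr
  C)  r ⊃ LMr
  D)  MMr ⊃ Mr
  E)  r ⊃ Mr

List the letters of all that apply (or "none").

A

(A) MLr ⊃ Lr (the dual of axiom 5) characterises the euclidean frames. Every such R is euclidean — valid.
(B) axiom D: valid iff R is serial. Such an R need not be serial — not valid.
(C) r ⊃ LMr is axiom B, which corresponds to symmetry. Such an R need not be symmetric — not valid.
(D) MMr ⊃ Mr (the dual of axiom 4) characterises the transitive frames. Such an R need not be transitive — not valid.
(E) r ⊃ Mr is the dual of axiom T; it is valid on a frame exactly when R is reflexive. Such an R need not be reflexive, so not valid.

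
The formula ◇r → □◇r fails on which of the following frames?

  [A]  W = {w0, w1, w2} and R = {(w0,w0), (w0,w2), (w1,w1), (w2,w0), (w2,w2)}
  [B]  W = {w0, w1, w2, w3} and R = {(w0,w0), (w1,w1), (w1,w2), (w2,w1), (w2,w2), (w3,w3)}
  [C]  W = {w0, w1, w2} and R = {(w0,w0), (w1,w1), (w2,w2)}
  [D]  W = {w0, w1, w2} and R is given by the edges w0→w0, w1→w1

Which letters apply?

The schema ◇r → □◇r is axiom 5; it is valid on a frame iff R is euclidean.
(A) R is euclidean (any two R-successors of the same world are R-related), so the schema is valid here.
(B) R is euclidean (any two R-successors of the same world are R-related), so the schema is valid here.
(C) R is euclidean (any two R-successors of the same world are R-related), so the schema is valid here.
(D) R is euclidean (any two R-successors of the same world are R-related), so the schema is valid here.

none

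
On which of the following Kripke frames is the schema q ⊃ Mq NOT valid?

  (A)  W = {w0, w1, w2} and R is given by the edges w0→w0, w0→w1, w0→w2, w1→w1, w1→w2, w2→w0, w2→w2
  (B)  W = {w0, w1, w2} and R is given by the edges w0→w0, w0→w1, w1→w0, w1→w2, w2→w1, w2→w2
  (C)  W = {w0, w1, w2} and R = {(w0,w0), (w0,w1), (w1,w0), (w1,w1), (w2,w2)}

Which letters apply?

B

The schema q ⊃ Mq is the dual of axiom T; it is valid on a frame iff R is reflexive.
(A) R is reflexive (each world relates to itself), so the schema is valid here.
(B) R is not reflexive (not w1 R w1), so the schema fails here.
(C) R is reflexive (each world relates to itself), so the schema is valid here.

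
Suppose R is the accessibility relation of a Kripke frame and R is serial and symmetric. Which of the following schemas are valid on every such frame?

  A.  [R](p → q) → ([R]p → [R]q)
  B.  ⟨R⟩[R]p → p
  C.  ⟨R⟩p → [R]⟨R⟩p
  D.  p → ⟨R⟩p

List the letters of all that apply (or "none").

(A) this is just K, valid on every normal frame.
(B) ⟨R⟩[R]p → p (the dual of axiom B) characterises the symmetric frames. Every such R is symmetric — valid.
(C) axiom 5: valid iff R is euclidean. Such an R need not be euclidean — not valid.
(D) p → ⟨R⟩p is the dual of axiom T; it is valid on a frame exactly when R is reflexive. Such an R need not be reflexive, so not valid.

A, B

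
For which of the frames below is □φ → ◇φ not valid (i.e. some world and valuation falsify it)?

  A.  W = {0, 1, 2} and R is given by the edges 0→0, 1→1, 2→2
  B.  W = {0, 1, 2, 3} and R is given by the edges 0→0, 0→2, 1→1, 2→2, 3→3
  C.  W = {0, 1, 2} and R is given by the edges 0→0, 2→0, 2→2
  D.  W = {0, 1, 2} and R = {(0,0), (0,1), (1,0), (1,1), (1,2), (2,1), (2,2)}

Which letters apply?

The schema □φ → ◇φ is axiom D; it is valid on a frame iff R is serial.
(A) R is serial (every world has an R-successor), so the schema is valid here.
(B) R is serial (every world has an R-successor), so the schema is valid here.
(C) R is not serial (1 has no R-successor), so the schema fails here.
(D) R is serial (every world has an R-successor), so the schema is valid here.

C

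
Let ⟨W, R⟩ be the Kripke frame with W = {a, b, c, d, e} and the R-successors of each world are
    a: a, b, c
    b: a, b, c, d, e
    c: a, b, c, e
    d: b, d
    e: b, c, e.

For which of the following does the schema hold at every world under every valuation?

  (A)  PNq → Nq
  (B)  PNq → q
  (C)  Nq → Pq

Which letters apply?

R is symmetric: every R-edge is matched by its reverse.
R is not euclidean: b R a and b R d but not a R d.
R is serial: every world has an R-successor.
(A) PNq → Nq is the dual of axiom 5, which corresponds to the euclidean property. R is not euclidean — not valid.
(B) PNq → q is the dual of axiom B; it is valid on a frame exactly when R is symmetric. R is symmetric, so valid.
(C) Nq → Pq (axiom D) characterises the serial frames. R is serial — valid.

B, C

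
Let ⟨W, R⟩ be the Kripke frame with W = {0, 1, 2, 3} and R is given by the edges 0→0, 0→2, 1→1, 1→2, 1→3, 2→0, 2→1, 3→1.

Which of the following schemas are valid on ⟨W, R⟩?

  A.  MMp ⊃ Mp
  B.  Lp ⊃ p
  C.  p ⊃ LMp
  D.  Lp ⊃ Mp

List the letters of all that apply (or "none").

R is not reflexive: not 2 R 2.
R is symmetric: every R-edge is matched by its reverse.
R is not transitive: 0 R 2 and 2 R 1 but not 0 R 1.
R is serial: every world has an R-successor.
(A) MMp ⊃ Mp (the dual of axiom 4) characterises the transitive frames. R is not transitive — not valid.
(B) Lp ⊃ p is axiom T; it is valid on a frame exactly when R is reflexive. R is not reflexive, so not valid.
(C) p ⊃ LMp (axiom B) characterises the symmetric frames. R is symmetric — valid.
(D) Lp ⊃ Mp is axiom D, which corresponds to seriality. R is serial — valid.

C, D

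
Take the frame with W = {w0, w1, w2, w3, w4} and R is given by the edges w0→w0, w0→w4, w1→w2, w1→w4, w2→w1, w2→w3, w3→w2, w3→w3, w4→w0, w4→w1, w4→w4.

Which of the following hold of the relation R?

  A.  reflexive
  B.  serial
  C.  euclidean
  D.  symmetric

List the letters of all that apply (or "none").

B, D

(A) not reflexive: not w1 R w1.
(B) serial: every world has an R-successor.
(C) not euclidean: w1 R w2 and w1 R w4 but not w2 R w4.
(D) symmetric: every R-edge is matched by its reverse.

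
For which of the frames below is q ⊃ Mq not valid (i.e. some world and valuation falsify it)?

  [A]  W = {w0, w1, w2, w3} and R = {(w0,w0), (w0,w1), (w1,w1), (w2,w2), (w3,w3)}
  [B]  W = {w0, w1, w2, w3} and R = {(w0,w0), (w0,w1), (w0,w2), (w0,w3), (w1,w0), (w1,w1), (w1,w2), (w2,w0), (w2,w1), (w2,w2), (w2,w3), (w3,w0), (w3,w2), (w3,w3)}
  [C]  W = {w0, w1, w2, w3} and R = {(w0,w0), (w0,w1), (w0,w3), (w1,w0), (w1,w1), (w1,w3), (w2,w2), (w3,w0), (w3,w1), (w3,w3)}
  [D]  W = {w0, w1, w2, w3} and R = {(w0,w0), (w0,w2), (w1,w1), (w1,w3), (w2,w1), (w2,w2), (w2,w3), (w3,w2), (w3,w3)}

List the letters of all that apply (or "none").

The schema q ⊃ Mq is the dual of axiom T; it is valid on a frame iff R is reflexive.
(A) R is reflexive (each world relates to itself), so the schema is valid here.
(B) R is reflexive (each world relates to itself), so the schema is valid here.
(C) R is reflexive (each world relates to itself), so the schema is valid here.
(D) R is reflexive (each world relates to itself), so the schema is valid here.

none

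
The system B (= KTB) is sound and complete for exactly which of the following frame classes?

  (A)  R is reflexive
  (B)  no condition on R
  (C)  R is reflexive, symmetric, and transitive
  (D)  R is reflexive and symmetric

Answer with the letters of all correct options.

D

(A) this class determines T (= KT), not B (= KTB).
(B) this class determines K, not B (= KTB).
(C) this class determines S5, not B (= KTB).
(D) B (= KTB) is sound and complete for exactly this class.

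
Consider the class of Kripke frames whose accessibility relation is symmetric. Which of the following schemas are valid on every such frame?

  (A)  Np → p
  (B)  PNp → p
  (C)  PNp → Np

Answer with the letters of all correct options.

B

(A) Np → p is axiom T, which corresponds to reflexivity. Such an R need not be reflexive — not valid.
(B) PNp → p is the dual of axiom B, which corresponds to symmetry. Every such R is symmetric — valid.
(C) the dual of axiom 5: valid iff R is euclidean. Such an R need not be euclidean — not valid.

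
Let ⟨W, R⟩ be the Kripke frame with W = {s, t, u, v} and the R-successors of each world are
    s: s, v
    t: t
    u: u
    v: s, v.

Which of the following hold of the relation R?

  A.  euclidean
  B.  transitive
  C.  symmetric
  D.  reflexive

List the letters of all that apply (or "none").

A, B, C, D

(A) euclidean: any two R-successors of the same world are R-related.
(B) transitive: R is closed under composition.
(C) symmetric: every R-edge is matched by its reverse.
(D) reflexive: each world relates to itself.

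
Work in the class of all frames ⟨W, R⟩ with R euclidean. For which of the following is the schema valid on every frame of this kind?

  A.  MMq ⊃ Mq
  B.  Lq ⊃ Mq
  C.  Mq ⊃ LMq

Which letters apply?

C

(A) the dual of axiom 4: valid iff R is transitive. Such an R need not be transitive — not valid.
(B) Lq ⊃ Mq (axiom D) characterises the serial frames. Such an R need not be serial — not valid.
(C) Mq ⊃ LMq (axiom 5) characterises the euclidean frames. Every such R is euclidean — valid.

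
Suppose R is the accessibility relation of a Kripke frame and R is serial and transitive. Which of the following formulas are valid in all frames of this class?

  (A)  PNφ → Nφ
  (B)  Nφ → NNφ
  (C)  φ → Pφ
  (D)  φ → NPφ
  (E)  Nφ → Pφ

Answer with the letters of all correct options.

(A) PNφ → Nφ is the dual of axiom 5; it is valid on a frame exactly when R is euclidean. Such an R need not be euclidean, so not valid.
(B) Nφ → NNφ is axiom 4, which corresponds to transitivity. Every such R is transitive — valid.
(C) φ → Pφ is the dual of axiom T, which corresponds to reflexivity. Such an R need not be reflexive — not valid.
(D) axiom B: valid iff R is symmetric. Such an R need not be symmetric — not valid.
(E) axiom D: valid iff R is serial. Every such R is serial — valid.

B, E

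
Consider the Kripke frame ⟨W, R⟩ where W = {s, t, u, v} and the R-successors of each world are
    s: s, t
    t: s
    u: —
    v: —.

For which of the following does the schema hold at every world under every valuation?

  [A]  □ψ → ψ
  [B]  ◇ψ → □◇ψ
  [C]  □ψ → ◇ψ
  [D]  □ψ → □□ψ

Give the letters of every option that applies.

none

R is not reflexive: not t R t.
R is not transitive: t R s and s R t but not t R t.
R is not euclidean: s R t and s R t but not t R t.
R is not serial: u has no R-successor.
(A) axiom T: valid iff R is reflexive. R is not reflexive — not valid.
(B) ◇ψ → □◇ψ (axiom 5) characterises the euclidean frames. R is not euclidean — not valid.
(C) axiom D: valid iff R is serial. R is not serial — not valid.
(D) □ψ → □□ψ is axiom 4; it is valid on a frame exactly when R is transitive. R is not transitive, so not valid.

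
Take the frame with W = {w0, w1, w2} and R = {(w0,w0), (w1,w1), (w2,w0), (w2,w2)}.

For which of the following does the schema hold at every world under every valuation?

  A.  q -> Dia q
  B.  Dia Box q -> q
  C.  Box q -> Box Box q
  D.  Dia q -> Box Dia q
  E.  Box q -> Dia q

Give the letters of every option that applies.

R is reflexive: each world relates to itself.
R is not symmetric: w2 R w0 but not w0 R w2.
R is transitive: R is closed under composition.
R is not euclidean: w2 R w0 and w2 R w2 but not w0 R w2.
R is serial: every world has an R-successor.
(A) q -> Dia q is the dual of axiom T; it is valid on a frame exactly when R is reflexive. R is reflexive, so valid.
(B) Dia Box q -> q is the dual of axiom B; it is valid on a frame exactly when R is symmetric. R is not symmetric, so not valid.
(C) Box q -> Box Box q is axiom 4, which corresponds to transitivity. R is transitive — valid.
(D) axiom 5: valid iff R is euclidean. R is not euclidean — not valid.
(E) Box q -> Dia q is axiom D, which corresponds to seriality. R is serial — valid.

A, C, E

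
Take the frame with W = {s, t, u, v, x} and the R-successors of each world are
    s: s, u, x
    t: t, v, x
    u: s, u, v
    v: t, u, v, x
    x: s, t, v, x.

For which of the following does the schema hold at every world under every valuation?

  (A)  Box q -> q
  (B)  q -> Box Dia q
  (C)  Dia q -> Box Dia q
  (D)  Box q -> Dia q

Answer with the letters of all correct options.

A, B, D

R is reflexive: each world relates to itself.
R is symmetric: every R-edge is matched by its reverse.
R is not euclidean: s R u and s R x but not u R x.
R is serial: every world has an R-successor.
(A) Box q -> q (axiom T) characterises the reflexive frames. R is reflexive — valid.
(B) q -> Box Dia q is axiom B; it is valid on a frame exactly when R is symmetric. R is symmetric, so valid.
(C) Dia q -> Box Dia q is axiom 5, which corresponds to the euclidean property. R is not euclidean — not valid.
(D) axiom D: valid iff R is serial. R is serial — valid.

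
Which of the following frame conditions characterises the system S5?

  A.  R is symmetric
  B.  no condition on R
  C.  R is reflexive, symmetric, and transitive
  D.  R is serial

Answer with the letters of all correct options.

(A) this class determines KB, not S5.
(B) this class determines K, not S5.
(C) S5 is sound and complete for exactly this class.
(D) this class determines D, not S5.

C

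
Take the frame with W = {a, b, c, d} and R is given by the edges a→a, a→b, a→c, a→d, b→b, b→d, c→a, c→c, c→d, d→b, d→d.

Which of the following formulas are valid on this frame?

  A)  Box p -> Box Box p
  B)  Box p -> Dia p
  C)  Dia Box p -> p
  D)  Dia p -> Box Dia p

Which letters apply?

R is not symmetric: a R b but not b R a.
R is not transitive: c R a and a R b but not c R b.
R is not euclidean: a R b and a R a but not b R a.
R is serial: every world has an R-successor.
(A) Box p -> Box Box p (axiom 4) characterises the transitive frames. R is not transitive — not valid.
(B) Box p -> Dia p is axiom D, which corresponds to seriality. R is serial — valid.
(C) the dual of axiom B: valid iff R is symmetric. R is not symmetric — not valid.
(D) Dia p -> Box Dia p (axiom 5) characterises the euclidean frames. R is not euclidean — not valid.

B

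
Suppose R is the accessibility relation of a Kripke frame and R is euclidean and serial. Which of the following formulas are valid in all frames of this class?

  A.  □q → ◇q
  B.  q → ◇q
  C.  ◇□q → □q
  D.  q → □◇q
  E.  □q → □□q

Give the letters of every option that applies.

A, C

(A) □q → ◇q is axiom D; it is valid on a frame exactly when R is serial. Every such R is serial, so valid.
(B) q → ◇q is the dual of axiom T, which corresponds to reflexivity. Such an R need not be reflexive — not valid.
(C) ◇□q → □q (the dual of axiom 5) characterises the euclidean frames. Every such R is euclidean — valid.
(D) q → □◇q (axiom B) characterises the symmetric frames. Such an R need not be symmetric — not valid.
(E) □q → □□q is axiom 4, which corresponds to transitivity. Such an R need not be transitive — not valid.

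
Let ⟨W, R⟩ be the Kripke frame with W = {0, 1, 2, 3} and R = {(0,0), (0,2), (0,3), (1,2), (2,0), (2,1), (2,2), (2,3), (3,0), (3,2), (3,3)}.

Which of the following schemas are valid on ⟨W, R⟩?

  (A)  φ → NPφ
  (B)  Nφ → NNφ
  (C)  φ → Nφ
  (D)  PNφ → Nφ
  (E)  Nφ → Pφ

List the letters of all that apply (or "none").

A, E

R is symmetric: every R-edge is matched by its reverse.
R is not transitive: 0 R 2 and 2 R 1 but not 0 R 1.
R is not euclidean: 2 R 0 and 2 R 1 but not 0 R 1.
R is serial: every world has an R-successor.
R is not a subset of the identity: 0 R 2 with 0 ≠ 2.
(A) axiom B: valid iff R is symmetric. R is symmetric — valid.
(B) Nφ → NNφ (axiom 4) characterises the transitive frames. R is not transitive — not valid.
(C) φ → Nφ (equivalent to ◇p→p) corresponds to R being a subset of the identity. Here R ⊄ identity, so not valid.
(D) PNφ → Nφ is the dual of axiom 5; it is valid on a frame exactly when R is euclidean. R is not euclidean, so not valid.
(E) axiom D: valid iff R is serial. R is serial — valid.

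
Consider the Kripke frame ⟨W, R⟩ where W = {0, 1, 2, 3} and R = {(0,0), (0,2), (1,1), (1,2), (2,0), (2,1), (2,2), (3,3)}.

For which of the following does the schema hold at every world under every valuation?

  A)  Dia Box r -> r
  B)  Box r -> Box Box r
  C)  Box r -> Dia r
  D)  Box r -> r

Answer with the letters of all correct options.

A, C, D

R is reflexive: each world relates to itself.
R is symmetric: every R-edge is matched by its reverse.
R is not transitive: 0 R 2 and 2 R 1 but not 0 R 1.
R is serial: every world has an R-successor.
(A) the dual of axiom B: valid iff R is symmetric. R is symmetric — valid.
(B) axiom 4: valid iff R is transitive. R is not transitive — not valid.
(C) axiom D: valid iff R is serial. R is serial — valid.
(D) Box r -> r is axiom T; it is valid on a frame exactly when R is reflexive. R is reflexive, so valid.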